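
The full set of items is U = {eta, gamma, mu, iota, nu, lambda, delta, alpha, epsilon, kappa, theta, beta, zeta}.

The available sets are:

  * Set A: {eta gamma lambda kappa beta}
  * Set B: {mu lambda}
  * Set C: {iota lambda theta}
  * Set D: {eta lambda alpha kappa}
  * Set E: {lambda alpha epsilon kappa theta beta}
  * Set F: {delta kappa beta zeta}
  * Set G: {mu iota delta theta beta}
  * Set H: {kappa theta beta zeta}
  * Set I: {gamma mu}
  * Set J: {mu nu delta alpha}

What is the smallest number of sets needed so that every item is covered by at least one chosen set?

5

A and C and E and H and J together: A ∪ C ∪ E ∪ H ∪ J = {eta, gamma, mu, iota, nu, lambda, delta, alpha, epsilon, kappa, theta, beta, zeta} — every item is covered.
No 4 of the 10 sets cover everything (all 210 combinations miss at least one item), so 5 is optimal.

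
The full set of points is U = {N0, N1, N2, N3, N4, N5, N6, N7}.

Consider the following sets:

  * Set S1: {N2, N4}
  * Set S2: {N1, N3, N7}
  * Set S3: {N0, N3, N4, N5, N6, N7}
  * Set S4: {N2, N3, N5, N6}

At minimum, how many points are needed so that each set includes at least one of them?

2

Take H = {N2, N7}. Each listed set contains at least one of these, so H is a hitting set of size 2.
The sets S1, S2 are pairwise disjoint, so any hitting set needs a separate point for each — at least 2. Hence 2 is optimal.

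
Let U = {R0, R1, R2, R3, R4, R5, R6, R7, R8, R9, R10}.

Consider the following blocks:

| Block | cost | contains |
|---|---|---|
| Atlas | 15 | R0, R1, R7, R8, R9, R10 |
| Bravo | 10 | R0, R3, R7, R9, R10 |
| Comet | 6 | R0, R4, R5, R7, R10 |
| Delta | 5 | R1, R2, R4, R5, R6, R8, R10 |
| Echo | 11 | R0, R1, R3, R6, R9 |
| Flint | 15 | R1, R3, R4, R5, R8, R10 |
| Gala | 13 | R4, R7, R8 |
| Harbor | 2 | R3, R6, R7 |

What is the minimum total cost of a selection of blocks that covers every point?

Bravo, Delta together cover every point (Bravo ∪ Delta = {R0, R1, R2, R3, R4, R5, R6, R7, R8, R9, R10}); total cost 10 + 5 = 15.
The greedy pick Harbor, Delta, Bravo costs 17; no covering selection beats 15.

15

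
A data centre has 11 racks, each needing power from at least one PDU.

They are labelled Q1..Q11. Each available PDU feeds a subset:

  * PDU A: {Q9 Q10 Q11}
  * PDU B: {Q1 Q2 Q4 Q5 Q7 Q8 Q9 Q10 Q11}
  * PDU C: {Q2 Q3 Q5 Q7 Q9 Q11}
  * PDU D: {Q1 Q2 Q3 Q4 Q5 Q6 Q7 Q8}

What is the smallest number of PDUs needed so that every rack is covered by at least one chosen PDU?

2

A and D together: A ∪ D = {Q1, Q2, Q3, Q4, Q5, Q6, Q7, Q8, Q9, Q10, Q11} — every rack is covered.
No single PDU has all 11 racks (the largest, B, has 9), so 2 is optimal.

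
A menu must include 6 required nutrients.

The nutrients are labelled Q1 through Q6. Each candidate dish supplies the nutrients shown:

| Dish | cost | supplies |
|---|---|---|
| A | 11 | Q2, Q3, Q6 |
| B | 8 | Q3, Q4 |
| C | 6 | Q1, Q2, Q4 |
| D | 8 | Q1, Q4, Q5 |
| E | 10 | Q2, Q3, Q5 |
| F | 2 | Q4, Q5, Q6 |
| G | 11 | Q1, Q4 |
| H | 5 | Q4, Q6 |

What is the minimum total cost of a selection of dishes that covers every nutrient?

B, C, F together cover every nutrient (B ∪ C ∪ F = {Q1, Q2, Q3, Q4, Q5, Q6}); total cost 8 + 6 + 2 = 16.
No covering selection has total cost below 16.

16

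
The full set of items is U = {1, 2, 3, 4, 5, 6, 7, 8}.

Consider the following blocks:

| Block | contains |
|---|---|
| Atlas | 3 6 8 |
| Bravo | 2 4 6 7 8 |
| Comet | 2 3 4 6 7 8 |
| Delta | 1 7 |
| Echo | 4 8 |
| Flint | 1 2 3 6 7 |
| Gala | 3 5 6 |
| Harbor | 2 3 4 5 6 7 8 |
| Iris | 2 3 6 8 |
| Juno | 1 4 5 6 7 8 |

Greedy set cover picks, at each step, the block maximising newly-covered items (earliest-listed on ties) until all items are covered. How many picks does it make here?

2

Greedy: pick Harbor (covers 7 new) → pick Delta (covers 1 new). Total picks: 2.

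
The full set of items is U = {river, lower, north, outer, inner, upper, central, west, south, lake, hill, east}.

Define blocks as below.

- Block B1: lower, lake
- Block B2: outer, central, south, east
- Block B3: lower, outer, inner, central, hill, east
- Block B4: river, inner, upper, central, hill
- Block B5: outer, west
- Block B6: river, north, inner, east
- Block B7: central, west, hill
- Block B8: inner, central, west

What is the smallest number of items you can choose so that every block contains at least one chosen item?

H = {inner, west, south, lake} meets every block (each contains at least one member of H), and |H| = 4.
No choice of 3 items meets every block, so 4 is the minimum.

4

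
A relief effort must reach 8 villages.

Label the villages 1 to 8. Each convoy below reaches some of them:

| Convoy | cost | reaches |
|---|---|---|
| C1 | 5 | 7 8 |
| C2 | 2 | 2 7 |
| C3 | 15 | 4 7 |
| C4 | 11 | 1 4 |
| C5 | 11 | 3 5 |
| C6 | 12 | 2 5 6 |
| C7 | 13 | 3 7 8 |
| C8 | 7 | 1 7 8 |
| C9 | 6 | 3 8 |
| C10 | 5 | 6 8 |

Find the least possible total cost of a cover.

29

C2, C4, C5, C10 together cover every village (C2 ∪ C4 ∪ C5 ∪ C10 = {1, 2, 3, 4, 5, 6, 7, 8}); total cost 2 + 11 + 11 + 5 = 29.
No covering selection has total cost below 29.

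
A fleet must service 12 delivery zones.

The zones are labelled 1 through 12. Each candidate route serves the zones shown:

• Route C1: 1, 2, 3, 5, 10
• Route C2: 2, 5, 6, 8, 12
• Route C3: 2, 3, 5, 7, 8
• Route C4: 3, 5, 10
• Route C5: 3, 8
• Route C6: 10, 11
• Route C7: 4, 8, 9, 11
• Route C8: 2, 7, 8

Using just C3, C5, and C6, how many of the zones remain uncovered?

Union of C3, C5, C6 = {2, 3, 5, 7, 8, 10, 11}.
Not covered: 1, 4, 6, 9, 12 — 5 zones.

5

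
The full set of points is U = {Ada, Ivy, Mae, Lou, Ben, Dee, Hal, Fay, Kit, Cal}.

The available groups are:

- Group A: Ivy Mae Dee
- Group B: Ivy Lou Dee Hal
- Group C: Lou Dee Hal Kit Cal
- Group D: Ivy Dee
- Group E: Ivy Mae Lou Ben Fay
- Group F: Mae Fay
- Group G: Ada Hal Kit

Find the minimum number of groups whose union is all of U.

Take {C, E, G}. Their union is {Ada, Ivy, Mae, Lou, Ben, Dee, Hal, Fay, Kit, Cal}, which is all 10 points.
Only G contains Ada, so G is forced; the remaining 7 points need at least 2 more groups (each remaining group adds at most 5) — so at least 3 groups are needed, and 3 is optimal.

3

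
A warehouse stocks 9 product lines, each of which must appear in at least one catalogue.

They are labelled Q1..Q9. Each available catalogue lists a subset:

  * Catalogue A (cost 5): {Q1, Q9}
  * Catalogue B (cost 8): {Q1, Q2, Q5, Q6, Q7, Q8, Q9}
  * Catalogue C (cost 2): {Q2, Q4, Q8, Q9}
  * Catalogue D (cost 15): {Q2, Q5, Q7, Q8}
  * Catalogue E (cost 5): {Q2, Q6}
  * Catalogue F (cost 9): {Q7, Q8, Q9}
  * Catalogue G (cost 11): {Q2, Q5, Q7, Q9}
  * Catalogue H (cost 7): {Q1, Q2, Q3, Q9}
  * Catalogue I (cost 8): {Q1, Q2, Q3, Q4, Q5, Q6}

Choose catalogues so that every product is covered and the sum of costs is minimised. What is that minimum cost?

B, I together cover every product (B ∪ I = {Q1, Q2, Q3, Q4, Q5, Q6, Q7, Q8, Q9}); total cost 8 + 8 = 16.
The greedy pick C, B, H costs 17; no covering selection beats 16.

16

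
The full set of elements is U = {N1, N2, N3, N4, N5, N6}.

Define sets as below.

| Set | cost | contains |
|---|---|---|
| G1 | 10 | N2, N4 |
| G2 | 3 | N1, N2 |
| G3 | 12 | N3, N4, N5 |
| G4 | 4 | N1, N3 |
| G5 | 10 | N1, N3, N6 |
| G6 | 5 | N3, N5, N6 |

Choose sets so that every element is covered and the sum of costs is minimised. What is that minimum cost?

G1, G2, G6 together cover every element (G1 ∪ G2 ∪ G6 = {N1, N2, N3, N4, N5, N6}); total cost 10 + 3 + 5 = 18.
No covering selection has total cost below 18.

18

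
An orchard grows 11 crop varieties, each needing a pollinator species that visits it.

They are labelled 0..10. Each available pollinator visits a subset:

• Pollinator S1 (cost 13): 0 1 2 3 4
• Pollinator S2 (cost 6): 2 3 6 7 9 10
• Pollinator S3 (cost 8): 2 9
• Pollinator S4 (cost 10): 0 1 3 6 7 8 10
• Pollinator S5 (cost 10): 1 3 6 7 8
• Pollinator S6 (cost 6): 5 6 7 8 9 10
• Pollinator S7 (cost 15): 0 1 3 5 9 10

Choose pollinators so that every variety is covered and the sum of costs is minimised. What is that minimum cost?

19

S1, S6 together cover every variety (S1 ∪ S6 = {0, 1, 2, 3, 4, 5, 6, 7, 8, 9, 10}); total cost 13 + 6 = 19.
The greedy pick S2, S6, S1 costs 25; no covering selection beats 19.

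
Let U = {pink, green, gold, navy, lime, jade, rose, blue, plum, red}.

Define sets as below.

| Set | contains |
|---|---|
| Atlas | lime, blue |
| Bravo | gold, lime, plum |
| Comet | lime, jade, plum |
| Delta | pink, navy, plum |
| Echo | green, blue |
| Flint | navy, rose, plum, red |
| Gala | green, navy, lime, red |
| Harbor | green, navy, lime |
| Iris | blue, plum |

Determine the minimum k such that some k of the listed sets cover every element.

5

Bravo, Comet, Delta, Echo, and Flint cover everything between them: the union {pink, green, gold, navy, lime, jade, rose, blue, plum, red} is all of U.
No 4 of the 9 sets cover everything (all 126 combinations miss at least one element), so 5 is optimal.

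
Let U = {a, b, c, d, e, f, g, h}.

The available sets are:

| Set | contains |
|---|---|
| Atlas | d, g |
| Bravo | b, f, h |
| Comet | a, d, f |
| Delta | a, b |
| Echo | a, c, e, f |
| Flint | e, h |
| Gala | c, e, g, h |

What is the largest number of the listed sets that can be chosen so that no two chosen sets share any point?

Atlas, Delta, Flint are pairwise disjoint (Atlas={d,g}; Delta={a,b}; Flint={e,h}).
Every remaining set overlaps one of these, and no 4 of the listed sets are pairwise disjoint, so 3 is the maximum.

3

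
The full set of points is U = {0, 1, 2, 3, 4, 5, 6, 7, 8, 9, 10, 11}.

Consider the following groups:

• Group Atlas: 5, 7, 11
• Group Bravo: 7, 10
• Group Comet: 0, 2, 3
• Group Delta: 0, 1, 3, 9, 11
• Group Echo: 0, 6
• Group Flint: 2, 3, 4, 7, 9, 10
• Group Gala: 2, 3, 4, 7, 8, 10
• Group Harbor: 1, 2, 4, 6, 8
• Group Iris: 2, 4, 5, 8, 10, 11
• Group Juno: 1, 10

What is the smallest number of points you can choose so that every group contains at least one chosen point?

Take H = {0, 1, 5, 10}. Each listed group contains at least one of these, so H is a hitting set of size 4.
No choice of 3 points meets every group, so 4 is the minimum.

4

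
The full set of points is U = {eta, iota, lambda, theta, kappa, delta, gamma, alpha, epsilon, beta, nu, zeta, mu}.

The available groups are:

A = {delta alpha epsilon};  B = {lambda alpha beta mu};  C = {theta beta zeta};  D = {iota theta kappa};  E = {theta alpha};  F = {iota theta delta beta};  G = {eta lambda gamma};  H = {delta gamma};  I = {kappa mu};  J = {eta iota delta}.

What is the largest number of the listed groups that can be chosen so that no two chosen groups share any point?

A, C, G, I are pairwise disjoint (A={delta,alpha,epsilon}; C={theta,beta,zeta}; G={eta,lambda,gamma}; I={kappa,mu}).
Every remaining group overlaps one of these, and no 5 of the listed groups are pairwise disjoint, so 4 is the maximum.

4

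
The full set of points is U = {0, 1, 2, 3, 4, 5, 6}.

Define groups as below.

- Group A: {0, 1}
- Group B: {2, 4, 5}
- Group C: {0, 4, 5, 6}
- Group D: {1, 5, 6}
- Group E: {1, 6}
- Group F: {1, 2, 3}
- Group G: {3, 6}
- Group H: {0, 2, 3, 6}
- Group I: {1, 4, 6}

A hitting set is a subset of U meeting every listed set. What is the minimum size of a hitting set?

T = {1, 3, 5} meets every group (each contains at least one member of T), and |T| = 3.
The groups A, B, G are pairwise disjoint, so any hitting set needs a separate point for each — at least 3. Hence 3 is optimal.

3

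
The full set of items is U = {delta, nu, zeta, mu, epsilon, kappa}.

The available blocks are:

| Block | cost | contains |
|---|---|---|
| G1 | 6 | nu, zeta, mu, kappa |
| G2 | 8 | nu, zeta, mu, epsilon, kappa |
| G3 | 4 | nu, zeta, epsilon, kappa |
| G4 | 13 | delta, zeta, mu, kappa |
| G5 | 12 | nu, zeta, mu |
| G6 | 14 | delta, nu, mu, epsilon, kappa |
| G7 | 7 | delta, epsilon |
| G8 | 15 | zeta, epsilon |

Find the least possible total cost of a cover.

13

G1, G7 together cover every item (G1 ∪ G7 = {delta, nu, zeta, mu, epsilon, kappa}); total cost 6 + 7 = 13.
The greedy pick G3, G1, G7 costs 17; no covering selection beats 13.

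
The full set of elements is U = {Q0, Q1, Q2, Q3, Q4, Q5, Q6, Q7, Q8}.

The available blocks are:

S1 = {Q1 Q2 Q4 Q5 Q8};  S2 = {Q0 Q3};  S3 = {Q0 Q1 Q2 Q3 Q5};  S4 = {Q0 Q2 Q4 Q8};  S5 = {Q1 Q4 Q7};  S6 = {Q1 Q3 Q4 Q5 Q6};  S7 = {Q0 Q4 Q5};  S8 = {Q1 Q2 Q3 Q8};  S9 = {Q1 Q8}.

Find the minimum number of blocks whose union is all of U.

3

S4, S5, and S6 cover everything between them: the union {Q0, Q1, Q2, Q3, Q4, Q5, Q6, Q7, Q8} is all of U.
Only S6 contains Q6, so S6 is forced; the remaining 4 elements need at least 2 more blocks (each remaining block adds at most 3) — so at least 3 blocks are needed, and 3 is optimal.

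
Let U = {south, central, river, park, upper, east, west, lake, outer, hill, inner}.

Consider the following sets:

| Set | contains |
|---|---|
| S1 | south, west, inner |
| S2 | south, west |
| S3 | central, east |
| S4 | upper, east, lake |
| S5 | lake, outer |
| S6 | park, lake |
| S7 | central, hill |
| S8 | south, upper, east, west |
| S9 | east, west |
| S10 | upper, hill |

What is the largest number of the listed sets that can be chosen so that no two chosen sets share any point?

S1, S3, S6, S10 are pairwise disjoint (S1={south,west,inner}; S3={central,east}; S6={park,lake}; S10={upper,hill}).
Every remaining set overlaps one of these, and no 5 of the listed sets are pairwise disjoint, so 4 is the maximum.

4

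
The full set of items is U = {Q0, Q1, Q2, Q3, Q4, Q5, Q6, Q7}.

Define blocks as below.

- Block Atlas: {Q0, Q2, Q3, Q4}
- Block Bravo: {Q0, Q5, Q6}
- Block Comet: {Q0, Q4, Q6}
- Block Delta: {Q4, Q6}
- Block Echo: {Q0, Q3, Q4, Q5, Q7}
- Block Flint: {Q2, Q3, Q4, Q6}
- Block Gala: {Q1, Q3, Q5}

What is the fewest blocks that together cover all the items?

Take {Echo, Flint, Gala}. Their union is {Q0, Q1, Q2, Q3, Q4, Q5, Q6, Q7}, which is all 8 items.
Only Gala contains Q1, so Gala is forced; the remaining 5 items need at least 2 more blocks (each remaining block adds at most 3) — so at least 3 blocks are needed, and 3 is optimal.

3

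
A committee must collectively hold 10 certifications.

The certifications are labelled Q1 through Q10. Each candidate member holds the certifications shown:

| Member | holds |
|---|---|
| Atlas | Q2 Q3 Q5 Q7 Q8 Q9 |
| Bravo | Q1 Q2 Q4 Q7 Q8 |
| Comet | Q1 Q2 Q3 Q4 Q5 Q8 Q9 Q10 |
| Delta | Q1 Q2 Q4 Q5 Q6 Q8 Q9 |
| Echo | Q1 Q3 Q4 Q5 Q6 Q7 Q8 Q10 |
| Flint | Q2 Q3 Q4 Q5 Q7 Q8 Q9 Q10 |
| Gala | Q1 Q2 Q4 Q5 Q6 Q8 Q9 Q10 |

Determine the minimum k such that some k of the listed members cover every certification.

2

Atlas and Gala together: Atlas ∪ Gala = {Q1, Q2, Q3, Q4, Q5, Q6, Q7, Q8, Q9, Q10} — every certification is covered.
No single member has all 10 certifications (the largest, Comet, has 8), so 2 is optimal.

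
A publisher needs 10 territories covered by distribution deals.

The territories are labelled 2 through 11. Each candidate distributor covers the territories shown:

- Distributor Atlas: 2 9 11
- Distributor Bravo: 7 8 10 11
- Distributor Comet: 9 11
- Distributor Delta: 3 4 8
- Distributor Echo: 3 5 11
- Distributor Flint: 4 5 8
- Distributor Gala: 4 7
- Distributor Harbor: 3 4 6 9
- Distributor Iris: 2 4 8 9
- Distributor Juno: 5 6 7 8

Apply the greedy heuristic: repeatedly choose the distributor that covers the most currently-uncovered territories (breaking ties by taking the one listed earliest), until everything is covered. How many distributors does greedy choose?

4

Greedy: pick Bravo (covers 4 new) → pick Harbor (covers 4 new) → pick Atlas (covers 1 new) → pick Echo (covers 1 new). Total picks: 4.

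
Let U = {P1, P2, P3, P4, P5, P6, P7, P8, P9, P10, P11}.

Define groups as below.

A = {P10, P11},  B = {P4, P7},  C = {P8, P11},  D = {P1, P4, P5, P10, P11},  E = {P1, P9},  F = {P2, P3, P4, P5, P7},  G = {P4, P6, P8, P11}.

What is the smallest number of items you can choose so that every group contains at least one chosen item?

The 3 items {P1, P7, P11} hit every group.
The groups C, E, F are pairwise disjoint, so any hitting set needs a separate item for each — at least 3. Hence 3 is optimal.

3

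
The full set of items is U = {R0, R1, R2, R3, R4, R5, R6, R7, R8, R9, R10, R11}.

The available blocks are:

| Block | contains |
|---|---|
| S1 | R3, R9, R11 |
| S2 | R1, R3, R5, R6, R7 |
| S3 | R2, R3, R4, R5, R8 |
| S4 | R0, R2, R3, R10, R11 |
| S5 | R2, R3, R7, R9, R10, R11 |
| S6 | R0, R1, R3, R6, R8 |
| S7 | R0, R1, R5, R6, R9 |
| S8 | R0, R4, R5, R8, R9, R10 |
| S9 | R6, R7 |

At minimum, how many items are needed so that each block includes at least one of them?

The 3 items {R5, R6, R11} hit every block.
No choice of 2 items meets every block, so 3 is the minimum.

3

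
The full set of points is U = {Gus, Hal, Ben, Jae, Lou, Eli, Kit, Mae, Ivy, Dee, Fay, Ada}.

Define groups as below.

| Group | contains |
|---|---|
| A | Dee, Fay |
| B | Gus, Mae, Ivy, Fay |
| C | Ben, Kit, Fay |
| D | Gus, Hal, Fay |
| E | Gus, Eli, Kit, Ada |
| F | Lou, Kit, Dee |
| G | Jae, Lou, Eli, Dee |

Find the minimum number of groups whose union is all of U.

5

B and C and D and E and G together: B ∪ C ∪ D ∪ E ∪ G = {Gus, Hal, Ben, Jae, Lou, Eli, Kit, Mae, Ivy, Dee, Fay, Ada} — every point is covered.
No 4 of the 7 groups cover everything (all 35 combinations miss at least one point), so 5 is optimal.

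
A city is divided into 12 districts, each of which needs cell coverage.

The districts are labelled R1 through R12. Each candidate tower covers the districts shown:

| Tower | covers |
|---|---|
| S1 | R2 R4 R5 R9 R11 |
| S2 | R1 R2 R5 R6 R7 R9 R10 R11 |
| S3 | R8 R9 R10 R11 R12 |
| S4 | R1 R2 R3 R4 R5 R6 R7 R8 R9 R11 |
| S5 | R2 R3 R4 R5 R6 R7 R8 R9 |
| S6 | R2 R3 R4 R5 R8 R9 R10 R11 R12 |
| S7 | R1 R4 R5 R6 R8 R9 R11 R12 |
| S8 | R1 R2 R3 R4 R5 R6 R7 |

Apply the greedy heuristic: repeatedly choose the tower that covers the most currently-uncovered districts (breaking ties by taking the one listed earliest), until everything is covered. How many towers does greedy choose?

2

Greedy: pick S4 (covers 10 new) → pick S3 (covers 2 new). Total picks: 2.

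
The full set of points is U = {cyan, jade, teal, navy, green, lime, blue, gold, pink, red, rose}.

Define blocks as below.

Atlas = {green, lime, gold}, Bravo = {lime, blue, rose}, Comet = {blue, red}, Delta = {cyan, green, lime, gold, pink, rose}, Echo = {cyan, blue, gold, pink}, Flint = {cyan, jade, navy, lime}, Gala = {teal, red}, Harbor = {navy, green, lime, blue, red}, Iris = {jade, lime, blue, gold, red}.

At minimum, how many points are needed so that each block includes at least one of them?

3

H = {lime, blue, red} meets every block (each contains at least one member of H), and |H| = 3.
No choice of 2 points meets every block, so 3 is the minimum.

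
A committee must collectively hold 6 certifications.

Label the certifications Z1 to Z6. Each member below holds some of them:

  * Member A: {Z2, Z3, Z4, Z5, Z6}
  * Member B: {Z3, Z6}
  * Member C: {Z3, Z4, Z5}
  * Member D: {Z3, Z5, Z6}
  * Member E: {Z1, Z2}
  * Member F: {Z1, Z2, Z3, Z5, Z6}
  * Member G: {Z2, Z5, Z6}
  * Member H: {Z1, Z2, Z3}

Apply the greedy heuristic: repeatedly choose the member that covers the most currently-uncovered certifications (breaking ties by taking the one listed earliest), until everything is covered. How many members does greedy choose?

Greedy: pick A (covers 5 new) → pick E (covers 1 new). Total picks: 2.

2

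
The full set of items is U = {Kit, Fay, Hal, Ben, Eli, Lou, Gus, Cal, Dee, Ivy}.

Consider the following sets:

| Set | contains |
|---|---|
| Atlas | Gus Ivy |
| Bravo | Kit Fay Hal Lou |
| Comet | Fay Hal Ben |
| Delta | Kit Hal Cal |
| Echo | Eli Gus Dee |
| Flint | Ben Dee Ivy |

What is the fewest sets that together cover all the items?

4

Bravo, Delta, Echo, and Flint cover everything between them: the union {Kit, Fay, Hal, Ben, Eli, Lou, Gus, Cal, Dee, Ivy} is all of U.
Only Delta contains Cal, so Delta is forced; the remaining 7 items need at least 3 more sets (each remaining set adds at most 3) — so at least 4 sets are needed, and 4 is optimal.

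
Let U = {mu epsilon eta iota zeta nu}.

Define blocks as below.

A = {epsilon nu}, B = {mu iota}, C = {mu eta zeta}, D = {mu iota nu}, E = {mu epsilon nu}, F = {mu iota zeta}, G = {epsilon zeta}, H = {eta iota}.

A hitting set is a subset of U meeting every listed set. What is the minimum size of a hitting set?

The 3 points {epsilon, eta, iota} hit every block.
No choice of 2 points meets every block, so 3 is the minimum.

3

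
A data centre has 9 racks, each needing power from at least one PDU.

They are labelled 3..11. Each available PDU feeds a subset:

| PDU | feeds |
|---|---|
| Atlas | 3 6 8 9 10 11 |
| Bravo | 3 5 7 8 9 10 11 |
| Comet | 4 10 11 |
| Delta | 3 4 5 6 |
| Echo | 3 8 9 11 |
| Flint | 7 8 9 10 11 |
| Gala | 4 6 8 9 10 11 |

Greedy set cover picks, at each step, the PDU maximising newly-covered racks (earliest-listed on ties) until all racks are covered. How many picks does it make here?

Greedy: pick Bravo (covers 7 new) → pick Delta (covers 2 new). Total picks: 2.

2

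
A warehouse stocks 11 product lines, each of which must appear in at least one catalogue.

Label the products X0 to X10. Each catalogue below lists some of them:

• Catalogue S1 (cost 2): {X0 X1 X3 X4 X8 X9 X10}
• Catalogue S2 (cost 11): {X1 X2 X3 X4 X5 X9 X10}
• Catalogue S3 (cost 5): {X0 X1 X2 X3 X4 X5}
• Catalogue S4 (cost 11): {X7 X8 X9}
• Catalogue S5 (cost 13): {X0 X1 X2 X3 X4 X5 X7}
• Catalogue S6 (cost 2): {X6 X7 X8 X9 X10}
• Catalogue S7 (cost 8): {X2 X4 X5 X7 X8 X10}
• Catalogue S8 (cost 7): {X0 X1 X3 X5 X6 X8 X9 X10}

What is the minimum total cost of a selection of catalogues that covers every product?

7

S3, S6 together cover every product (S3 ∪ S6 = {X0, X1, X2, X3, X4, X5, X6, X7, X8, X9, X10}); total cost 5 + 2 = 7.
The greedy pick S1, S6, S3 costs 9; no covering selection beats 7.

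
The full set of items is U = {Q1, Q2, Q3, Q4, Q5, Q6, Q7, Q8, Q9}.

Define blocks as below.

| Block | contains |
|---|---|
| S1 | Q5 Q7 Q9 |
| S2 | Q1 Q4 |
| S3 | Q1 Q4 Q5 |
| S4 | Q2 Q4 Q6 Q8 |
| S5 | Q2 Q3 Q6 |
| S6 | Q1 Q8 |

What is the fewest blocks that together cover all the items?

4

S1, S2, S4, and S5 cover everything between them: the union {Q1, Q2, Q3, Q4, Q5, Q6, Q7, Q8, Q9} is all of U.
No 3 of the 6 blocks cover everything (all 20 combinations miss at least one item), so 4 is optimal.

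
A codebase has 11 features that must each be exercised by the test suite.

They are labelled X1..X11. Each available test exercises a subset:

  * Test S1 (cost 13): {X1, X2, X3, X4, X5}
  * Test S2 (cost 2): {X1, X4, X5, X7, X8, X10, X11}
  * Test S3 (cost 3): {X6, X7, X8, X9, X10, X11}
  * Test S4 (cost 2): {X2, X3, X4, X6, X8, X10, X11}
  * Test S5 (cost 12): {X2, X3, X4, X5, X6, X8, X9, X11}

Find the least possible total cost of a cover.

S2, S3, S4 together cover every feature (S2 ∪ S3 ∪ S4 = {X1, X2, X3, X4, X5, X6, X7, X8, X9, X10, X11}); total cost 2 + 3 + 2 = 7.
No covering selection has total cost below 7.

7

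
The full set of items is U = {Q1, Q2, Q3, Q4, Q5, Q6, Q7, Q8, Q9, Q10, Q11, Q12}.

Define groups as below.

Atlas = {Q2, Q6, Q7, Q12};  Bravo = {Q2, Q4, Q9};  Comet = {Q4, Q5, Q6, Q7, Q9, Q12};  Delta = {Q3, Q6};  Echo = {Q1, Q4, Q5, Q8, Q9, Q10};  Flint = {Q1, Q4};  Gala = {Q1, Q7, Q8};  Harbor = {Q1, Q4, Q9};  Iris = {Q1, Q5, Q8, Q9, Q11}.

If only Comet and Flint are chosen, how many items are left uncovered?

5

Union of Comet, Flint = {Q1, Q4, Q5, Q6, Q7, Q9, Q12}.
Not covered: Q2, Q3, Q8, Q10, Q11 — 5 items.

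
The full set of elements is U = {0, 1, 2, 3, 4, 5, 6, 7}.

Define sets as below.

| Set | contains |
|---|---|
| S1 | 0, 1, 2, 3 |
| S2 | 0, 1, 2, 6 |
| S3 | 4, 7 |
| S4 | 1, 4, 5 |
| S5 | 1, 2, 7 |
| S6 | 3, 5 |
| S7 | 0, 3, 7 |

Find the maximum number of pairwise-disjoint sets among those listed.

S2, S3, S6 are pairwise disjoint (S2={0,1,2,6}; S3={4,7}; S6={3,5}).
Every remaining set overlaps one of these, and no 4 of the listed sets are pairwise disjoint, so 3 is the maximum.

3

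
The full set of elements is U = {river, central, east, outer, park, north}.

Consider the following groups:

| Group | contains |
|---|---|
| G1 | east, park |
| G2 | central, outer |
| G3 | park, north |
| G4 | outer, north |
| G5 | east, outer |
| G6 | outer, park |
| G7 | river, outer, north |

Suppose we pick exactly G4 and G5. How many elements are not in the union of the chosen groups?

3

Union of G4, G5 = {east, outer, north}.
Not covered: river, central, park — 3 elements.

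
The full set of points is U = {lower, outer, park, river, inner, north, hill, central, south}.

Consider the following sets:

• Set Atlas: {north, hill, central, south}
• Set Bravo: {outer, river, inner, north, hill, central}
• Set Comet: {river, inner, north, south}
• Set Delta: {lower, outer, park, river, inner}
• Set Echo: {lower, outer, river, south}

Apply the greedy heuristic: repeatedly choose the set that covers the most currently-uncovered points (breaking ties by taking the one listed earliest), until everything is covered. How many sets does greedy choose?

Greedy: pick Bravo (covers 6 new) → pick Delta (covers 2 new) → pick Atlas (covers 1 new). Total picks: 3.
(The true minimum cover uses only 2 sets, so greedy is not optimal here.)

3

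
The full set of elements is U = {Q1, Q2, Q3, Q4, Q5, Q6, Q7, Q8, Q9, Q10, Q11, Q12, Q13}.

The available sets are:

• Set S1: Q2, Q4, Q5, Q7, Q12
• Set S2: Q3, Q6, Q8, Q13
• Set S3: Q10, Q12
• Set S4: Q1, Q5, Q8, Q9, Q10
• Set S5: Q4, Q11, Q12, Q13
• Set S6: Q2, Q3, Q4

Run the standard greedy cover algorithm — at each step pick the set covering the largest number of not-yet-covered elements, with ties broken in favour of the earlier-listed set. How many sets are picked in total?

4

Greedy: pick S1 (covers 5 new) → pick S2 (covers 4 new) → pick S4 (covers 3 new) → pick S5 (covers 1 new). Total picks: 4.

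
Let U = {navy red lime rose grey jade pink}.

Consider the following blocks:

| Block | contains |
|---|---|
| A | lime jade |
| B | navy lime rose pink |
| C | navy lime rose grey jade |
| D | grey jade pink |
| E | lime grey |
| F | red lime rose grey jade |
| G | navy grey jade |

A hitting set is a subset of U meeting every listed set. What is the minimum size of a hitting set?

H = {lime, jade} meets every block (each contains at least one member of H), and |H| = 2.
No single item lies in every block, so at least 2 are needed and 2 is optimal.

2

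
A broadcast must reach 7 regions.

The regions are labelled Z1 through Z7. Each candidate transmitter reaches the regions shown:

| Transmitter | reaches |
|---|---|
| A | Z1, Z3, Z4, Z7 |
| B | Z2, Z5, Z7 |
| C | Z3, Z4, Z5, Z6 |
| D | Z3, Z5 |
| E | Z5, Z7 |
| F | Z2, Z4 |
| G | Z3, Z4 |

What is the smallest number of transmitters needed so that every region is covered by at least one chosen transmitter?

3

A and C and F together: A ∪ C ∪ F = {Z1, Z2, Z3, Z4, Z5, Z6, Z7} — every region is covered.
Only A contains Z1, so A is forced; the remaining 3 regions need at least 2 more transmitters (each remaining transmitter adds at most 2) — so at least 3 transmitters are needed, and 3 is optimal.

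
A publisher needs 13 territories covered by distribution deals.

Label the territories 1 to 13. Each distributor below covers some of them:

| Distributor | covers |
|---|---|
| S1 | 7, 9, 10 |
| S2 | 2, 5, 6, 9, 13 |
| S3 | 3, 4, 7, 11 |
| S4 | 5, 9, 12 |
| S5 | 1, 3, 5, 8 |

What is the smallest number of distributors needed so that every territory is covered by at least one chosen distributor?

5

Take {S1, S2, S3, S4, S5}. Their union is {1, 2, 3, 4, 5, 6, 7, 8, 9, 10, 11, 12, 13}, which is all 13 territories.
No 4 of the 5 distributors cover everything (all 5 combinations miss at least one territory), so 5 is optimal.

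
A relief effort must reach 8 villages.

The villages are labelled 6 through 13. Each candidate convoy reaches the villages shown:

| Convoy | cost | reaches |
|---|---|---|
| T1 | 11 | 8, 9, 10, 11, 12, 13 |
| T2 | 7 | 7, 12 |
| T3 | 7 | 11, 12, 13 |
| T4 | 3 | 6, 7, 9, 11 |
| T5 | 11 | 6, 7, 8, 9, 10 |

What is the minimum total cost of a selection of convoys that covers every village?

T1, T4 together cover every village (T1 ∪ T4 = {6, 7, 8, 9, 10, 11, 12, 13}); total cost 11 + 3 = 14.
No covering selection has total cost below 14.

14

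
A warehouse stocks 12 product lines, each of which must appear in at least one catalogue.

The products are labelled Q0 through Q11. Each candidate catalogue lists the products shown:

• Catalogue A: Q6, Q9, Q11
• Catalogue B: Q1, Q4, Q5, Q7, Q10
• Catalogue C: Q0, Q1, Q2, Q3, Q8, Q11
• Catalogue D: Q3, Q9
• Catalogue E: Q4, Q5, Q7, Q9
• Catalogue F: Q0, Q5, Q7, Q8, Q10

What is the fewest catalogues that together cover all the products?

A and B and C together: A ∪ B ∪ C = {Q0, Q1, Q2, Q3, Q4, Q5, Q6, Q7, Q8, Q9, Q10, Q11} — every product is covered.
Only C contains Q2, so C is forced; the remaining 6 products need at least 2 more catalogues (each remaining catalogue adds at most 4) — so at least 3 catalogues are needed, and 3 is optimal.

3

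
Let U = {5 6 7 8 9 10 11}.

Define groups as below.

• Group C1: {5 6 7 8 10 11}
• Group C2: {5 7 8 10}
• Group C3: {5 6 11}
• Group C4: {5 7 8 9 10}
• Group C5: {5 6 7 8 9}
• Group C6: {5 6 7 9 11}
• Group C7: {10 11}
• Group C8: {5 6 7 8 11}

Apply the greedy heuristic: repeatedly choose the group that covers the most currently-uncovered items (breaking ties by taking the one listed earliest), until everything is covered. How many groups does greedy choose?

2

Greedy: pick C1 (covers 6 new) → pick C4 (covers 1 new). Total picks: 2.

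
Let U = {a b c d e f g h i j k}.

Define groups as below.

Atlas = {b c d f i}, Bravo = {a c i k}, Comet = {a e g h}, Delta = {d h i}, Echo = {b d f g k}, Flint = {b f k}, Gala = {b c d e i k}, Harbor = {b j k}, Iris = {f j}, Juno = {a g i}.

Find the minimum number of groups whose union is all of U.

3

Atlas and Comet and Harbor together: Atlas ∪ Comet ∪ Harbor = {a, b, c, d, e, f, g, h, i, j, k} — every element is covered.
No 2 of the 10 groups cover everything (all 45 combinations miss at least one element), so 3 is optimal.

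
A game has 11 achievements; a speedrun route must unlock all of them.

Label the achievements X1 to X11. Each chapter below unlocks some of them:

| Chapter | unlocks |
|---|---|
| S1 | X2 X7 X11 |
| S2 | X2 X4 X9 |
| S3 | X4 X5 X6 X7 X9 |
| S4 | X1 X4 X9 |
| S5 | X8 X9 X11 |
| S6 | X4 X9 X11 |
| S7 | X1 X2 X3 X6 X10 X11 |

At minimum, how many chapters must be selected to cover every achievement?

3

S3 and S5 and S7 together: S3 ∪ S5 ∪ S7 = {X1, X2, X3, X4, X5, X6, X7, X8, X9, X10, X11} — every achievement is covered.
Only S7 contains X3, so S7 is forced; the remaining 5 achievements need at least 2 more chapters (each remaining chapter adds at most 4) — so at least 3 chapters are needed, and 3 is optimal.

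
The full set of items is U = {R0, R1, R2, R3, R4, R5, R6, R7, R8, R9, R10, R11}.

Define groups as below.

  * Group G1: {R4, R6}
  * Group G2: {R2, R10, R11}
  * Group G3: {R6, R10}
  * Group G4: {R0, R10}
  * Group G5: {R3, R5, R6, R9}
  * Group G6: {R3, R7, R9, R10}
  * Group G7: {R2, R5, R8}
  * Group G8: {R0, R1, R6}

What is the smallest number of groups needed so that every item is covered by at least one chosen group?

Take {G1, G2, G6, G7, G8}. Their union is {R0, R1, R2, R3, R4, R5, R6, R7, R8, R9, R10, R11}, which is all 12 items.
No 4 of the 8 groups cover everything (all 70 combinations miss at least one item), so 5 is optimal.

5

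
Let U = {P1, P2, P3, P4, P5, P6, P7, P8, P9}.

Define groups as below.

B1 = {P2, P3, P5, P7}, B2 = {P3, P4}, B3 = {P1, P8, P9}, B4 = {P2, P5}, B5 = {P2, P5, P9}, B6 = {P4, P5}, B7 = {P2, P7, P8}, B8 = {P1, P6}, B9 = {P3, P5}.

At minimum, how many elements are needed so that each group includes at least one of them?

4

The 4 elements {P1, P2, P3, P4} hit every group.
No choice of 3 elements meets every group, so 4 is the minimum.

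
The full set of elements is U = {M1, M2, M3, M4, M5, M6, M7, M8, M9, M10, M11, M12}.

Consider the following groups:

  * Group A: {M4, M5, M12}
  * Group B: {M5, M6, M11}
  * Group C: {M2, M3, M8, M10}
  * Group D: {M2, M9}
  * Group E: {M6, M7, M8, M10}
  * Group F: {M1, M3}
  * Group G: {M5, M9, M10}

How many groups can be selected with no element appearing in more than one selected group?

4

A, D, E, F are pairwise disjoint (A={M4,M5,M12}; D={M2,M9}; E={M6,M7,M8,M10}; F={M1,M3}).
Every remaining group overlaps one of these, and no 5 of the listed groups are pairwise disjoint, so 4 is the maximum.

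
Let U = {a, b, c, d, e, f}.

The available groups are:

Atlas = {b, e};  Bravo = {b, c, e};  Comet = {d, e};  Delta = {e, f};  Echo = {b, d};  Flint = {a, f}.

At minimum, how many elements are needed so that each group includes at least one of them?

3

The 3 elements {a, b, e} hit every group.
No choice of 2 elements meets every group, so 3 is the minimum.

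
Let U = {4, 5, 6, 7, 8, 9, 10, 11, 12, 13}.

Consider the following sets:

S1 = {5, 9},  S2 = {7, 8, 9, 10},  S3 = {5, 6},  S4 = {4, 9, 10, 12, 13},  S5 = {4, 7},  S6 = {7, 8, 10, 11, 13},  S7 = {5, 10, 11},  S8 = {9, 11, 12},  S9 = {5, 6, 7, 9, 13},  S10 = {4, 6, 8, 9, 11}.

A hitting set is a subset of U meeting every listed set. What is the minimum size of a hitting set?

H = {5, 7, 9} meets every set (each contains at least one member of H), and |H| = 3.
The sets S3, S5, S8 are pairwise disjoint, so any hitting set needs a separate element for each — at least 3. Hence 3 is optimal.

3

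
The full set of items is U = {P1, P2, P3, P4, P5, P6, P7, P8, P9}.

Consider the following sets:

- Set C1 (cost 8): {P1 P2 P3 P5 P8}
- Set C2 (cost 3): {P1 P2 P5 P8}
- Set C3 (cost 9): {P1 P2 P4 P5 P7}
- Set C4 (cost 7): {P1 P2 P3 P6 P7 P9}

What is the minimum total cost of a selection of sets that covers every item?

19

C2, C3, C4 together cover every item (C2 ∪ C3 ∪ C4 = {P1, P2, P3, P4, P5, P6, P7, P8, P9}); total cost 3 + 9 + 7 = 19.
No covering selection has total cost below 19.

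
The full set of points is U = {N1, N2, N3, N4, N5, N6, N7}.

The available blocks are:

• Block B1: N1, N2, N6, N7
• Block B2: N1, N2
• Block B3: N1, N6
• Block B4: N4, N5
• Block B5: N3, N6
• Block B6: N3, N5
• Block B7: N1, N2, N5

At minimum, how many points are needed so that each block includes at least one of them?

3

The 3 points {N1, N3, N4} hit every block.
The blocks B2, B4, B5 are pairwise disjoint, so any hitting set needs a separate point for each — at least 3. Hence 3 is optimal.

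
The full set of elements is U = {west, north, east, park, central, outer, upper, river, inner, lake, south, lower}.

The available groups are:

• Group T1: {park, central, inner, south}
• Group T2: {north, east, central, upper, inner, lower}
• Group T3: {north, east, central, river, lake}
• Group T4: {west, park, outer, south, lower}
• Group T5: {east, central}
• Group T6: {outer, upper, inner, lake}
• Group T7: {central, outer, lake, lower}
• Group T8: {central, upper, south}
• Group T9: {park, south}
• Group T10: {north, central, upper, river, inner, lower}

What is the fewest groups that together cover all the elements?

3

Take {T3, T4, T6}. Their union is {west, north, east, park, central, outer, upper, river, inner, lake, south, lower}, which is all 12 elements.
Only T4 contains west, so T4 is forced; the remaining 7 elements need at least 2 more groups (each remaining group adds at most 5) — so at least 3 groups are needed, and 3 is optimal.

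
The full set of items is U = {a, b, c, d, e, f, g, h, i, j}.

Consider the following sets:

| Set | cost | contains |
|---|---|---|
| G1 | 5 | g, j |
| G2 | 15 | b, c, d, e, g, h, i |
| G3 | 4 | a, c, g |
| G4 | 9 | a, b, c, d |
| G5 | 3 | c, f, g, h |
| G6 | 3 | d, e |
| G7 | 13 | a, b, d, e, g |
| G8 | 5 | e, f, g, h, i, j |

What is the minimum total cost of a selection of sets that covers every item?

G4, G8 together cover every item (G4 ∪ G8 = {a, b, c, d, e, f, g, h, i, j}); total cost 9 + 5 = 14.
The greedy pick G5, G6, G8, G3, G4 costs 24; no covering selection beats 14.

14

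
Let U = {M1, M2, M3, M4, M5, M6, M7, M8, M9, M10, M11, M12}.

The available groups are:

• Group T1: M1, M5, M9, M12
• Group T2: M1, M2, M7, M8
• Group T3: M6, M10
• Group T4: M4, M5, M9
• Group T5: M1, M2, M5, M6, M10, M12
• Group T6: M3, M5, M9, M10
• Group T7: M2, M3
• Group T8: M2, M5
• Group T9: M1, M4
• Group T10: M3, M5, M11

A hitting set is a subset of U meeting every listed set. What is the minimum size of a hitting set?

4

The 4 items {M1, M2, M5, M6} hit every group.
No choice of 3 items meets every group, so 4 is the minimum.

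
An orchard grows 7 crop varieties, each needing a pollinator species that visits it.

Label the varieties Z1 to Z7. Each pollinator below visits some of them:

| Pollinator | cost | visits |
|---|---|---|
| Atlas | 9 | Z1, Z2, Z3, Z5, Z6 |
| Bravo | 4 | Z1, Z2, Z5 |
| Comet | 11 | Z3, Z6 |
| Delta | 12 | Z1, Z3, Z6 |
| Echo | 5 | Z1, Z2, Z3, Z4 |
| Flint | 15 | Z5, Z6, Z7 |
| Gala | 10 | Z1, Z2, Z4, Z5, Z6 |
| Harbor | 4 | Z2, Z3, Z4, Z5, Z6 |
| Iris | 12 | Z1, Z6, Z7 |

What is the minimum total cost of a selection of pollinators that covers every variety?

16

Harbor, Iris together cover every variety (Harbor ∪ Iris = {Z1, Z2, Z3, Z4, Z5, Z6, Z7}); total cost 4 + 12 = 16.
The greedy pick Harbor, Bravo, Iris costs 20; no covering selection beats 16.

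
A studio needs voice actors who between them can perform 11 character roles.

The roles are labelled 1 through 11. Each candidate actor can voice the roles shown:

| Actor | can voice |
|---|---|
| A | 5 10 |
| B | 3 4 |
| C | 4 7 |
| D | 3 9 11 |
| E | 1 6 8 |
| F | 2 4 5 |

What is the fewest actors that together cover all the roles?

5

Take {A, C, D, E, F}. Their union is {1, 2, 3, 4, 5, 6, 7, 8, 9, 10, 11}, which is all 11 roles.
No 4 of the 6 actors cover everything (all 15 combinations miss at least one role), so 5 is optimal.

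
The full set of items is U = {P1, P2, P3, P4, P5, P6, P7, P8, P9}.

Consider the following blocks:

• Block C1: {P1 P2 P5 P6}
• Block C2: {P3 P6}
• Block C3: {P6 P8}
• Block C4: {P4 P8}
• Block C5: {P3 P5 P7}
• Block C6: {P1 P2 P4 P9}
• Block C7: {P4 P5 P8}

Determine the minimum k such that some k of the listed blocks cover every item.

3

C3, C5, and C6 cover everything between them: the union {P1, P2, P3, P4, P5, P6, P7, P8, P9} is all of U.
Each block has at most 4 items, and 2·4 = 8 < 9 — so at least 3 blocks are needed, and 3 is optimal.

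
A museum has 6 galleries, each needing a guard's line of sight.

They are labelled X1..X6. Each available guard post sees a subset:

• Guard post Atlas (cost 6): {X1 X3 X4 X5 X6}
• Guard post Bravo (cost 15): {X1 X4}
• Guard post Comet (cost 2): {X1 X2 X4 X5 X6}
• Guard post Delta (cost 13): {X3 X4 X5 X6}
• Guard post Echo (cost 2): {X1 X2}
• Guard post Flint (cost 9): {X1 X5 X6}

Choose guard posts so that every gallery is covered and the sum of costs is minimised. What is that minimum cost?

Atlas, Comet together cover every gallery (Atlas ∪ Comet = {X1, X2, X3, X4, X5, X6}); total cost 6 + 2 = 8.
No covering selection has total cost below 8.

8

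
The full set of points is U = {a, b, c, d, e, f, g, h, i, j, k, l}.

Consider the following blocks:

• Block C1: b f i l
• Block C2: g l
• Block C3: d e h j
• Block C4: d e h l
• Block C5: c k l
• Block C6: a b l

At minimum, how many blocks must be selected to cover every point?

C1, C2, C3, C5, and C6 cover everything between them: the union {a, b, c, d, e, f, g, h, i, j, k, l} is all of U.
No 4 of the 6 blocks cover everything (all 15 combinations miss at least one point), so 5 is optimal.

5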